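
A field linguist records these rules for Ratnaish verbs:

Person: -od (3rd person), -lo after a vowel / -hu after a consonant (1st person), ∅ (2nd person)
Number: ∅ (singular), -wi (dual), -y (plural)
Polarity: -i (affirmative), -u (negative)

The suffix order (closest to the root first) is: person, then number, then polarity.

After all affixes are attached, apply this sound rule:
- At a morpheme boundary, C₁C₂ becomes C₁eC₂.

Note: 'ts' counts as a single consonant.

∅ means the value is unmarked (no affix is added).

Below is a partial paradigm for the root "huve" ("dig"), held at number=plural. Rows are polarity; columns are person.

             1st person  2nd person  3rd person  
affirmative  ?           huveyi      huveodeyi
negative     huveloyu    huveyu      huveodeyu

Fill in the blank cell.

huveloyi

Attach person 1st person -lo (after vowel 'e') → huvelo.
Attach number plural -y → huveloy.
Attach polarity affirmative -i → huveloyi.
Epenthesis: no change.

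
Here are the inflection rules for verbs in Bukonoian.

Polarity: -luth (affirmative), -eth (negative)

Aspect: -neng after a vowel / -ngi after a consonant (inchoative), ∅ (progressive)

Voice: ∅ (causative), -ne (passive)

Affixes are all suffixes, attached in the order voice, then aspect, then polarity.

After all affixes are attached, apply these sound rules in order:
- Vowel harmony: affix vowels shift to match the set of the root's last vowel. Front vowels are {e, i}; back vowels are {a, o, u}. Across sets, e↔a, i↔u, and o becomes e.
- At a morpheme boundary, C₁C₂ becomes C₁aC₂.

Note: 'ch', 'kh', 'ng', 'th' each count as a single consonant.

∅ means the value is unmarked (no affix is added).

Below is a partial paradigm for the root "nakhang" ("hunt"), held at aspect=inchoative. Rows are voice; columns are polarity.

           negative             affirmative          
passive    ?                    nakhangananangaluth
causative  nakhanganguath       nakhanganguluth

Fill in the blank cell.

Attach voice passive -ne → nakhangne.
Attach aspect inchoative -neng (after vowel 'e') → nakhangneneng.
Attach polarity negative -eth → nakhangnenengeth.
Apply vowel harmony: nakhangnenengeth → nakhangnanangath.
Apply epenthesis: nakhangnanangath → nakhangananangath.

nakhangananangath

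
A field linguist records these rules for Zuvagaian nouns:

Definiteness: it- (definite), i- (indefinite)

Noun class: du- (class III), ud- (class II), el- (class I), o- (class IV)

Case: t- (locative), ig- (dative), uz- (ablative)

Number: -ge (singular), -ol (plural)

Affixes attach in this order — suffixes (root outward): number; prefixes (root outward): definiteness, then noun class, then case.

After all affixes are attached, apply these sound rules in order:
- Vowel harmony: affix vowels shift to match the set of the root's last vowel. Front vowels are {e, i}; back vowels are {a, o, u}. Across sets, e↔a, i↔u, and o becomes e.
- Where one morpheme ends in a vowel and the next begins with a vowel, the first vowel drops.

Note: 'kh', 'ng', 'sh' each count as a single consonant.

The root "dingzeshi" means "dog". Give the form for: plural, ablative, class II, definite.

iziditdingzeshel

Attach definiteness definite it- → itdingzeshi.
Attach noun class class II ud- → uditdingzeshi.
Attach case ablative uz- → uzuditdingzeshi.
Attach number plural -ol → uzuditdingzeshiol.
Apply vowel harmony: uzuditdingzeshiol → iziditdingzeshiel.
Apply vowel deletion: iziditdingzeshiel → iziditdingzeshel.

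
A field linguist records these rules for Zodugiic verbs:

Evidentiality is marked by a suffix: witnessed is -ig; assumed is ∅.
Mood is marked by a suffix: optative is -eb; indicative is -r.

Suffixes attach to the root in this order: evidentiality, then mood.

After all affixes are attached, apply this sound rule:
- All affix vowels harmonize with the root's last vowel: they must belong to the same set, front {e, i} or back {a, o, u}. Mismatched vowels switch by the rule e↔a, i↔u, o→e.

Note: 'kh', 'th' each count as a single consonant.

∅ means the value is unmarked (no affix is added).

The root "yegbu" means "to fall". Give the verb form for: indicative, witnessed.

Attach evidentiality witnessed -ig → yegbuig.
Attach mood indicative -r → yegbuigr.
Apply vowel harmony: yegbuigr → yegbuugr.

yegbuugr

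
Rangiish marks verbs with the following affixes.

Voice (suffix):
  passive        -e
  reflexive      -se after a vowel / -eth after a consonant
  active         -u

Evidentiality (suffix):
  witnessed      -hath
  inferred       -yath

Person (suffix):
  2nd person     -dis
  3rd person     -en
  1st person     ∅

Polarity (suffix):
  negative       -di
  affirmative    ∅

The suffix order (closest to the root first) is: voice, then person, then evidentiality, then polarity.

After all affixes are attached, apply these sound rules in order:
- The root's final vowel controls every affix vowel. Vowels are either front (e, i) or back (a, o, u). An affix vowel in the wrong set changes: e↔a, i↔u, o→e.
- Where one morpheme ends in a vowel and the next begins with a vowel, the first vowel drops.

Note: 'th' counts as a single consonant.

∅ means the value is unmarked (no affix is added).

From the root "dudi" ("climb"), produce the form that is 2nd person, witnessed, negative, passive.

Attach voice passive -e → dudie.
Attach person 2nd person -dis → dudiedis.
Attach evidentiality witnessed -hath → dudiedishath.
Attach polarity negative -di → dudiedishathdi.
Apply vowel harmony: dudiedishathdi → dudiedishethdi.
Apply vowel deletion: dudiedishethdi → dudedishethdi.

dudedishethdi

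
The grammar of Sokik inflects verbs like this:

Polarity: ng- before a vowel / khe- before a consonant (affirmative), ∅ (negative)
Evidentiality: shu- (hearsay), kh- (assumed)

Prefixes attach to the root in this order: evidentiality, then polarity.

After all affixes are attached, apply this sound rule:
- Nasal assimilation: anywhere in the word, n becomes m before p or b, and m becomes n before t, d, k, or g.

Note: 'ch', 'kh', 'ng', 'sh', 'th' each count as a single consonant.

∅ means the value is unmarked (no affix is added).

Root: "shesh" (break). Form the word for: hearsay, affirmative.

Attach evidentiality hearsay shu- → shushesh.
Attach polarity affirmative khe- (before consonant 'sh') → kheshushesh.
Nasal assimilation: no change.

kheshushesh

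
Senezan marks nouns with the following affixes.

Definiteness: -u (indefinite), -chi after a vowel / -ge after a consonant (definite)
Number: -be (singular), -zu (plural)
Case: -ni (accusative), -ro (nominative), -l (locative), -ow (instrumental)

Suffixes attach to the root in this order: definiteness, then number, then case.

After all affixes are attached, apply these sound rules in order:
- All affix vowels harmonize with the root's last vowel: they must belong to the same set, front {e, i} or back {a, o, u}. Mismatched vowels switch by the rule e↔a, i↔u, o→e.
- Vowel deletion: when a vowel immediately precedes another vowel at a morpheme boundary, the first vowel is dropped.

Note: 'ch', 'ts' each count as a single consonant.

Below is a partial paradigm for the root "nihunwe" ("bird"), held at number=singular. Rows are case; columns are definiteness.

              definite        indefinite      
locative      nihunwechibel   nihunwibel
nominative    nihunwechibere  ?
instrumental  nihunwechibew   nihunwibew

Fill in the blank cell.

Attach definiteness indefinite -u → nihunweu.
Attach number singular -be → nihunweube.
Attach case nominative -ro → nihunweubero.
Apply vowel harmony: nihunweubero → nihunweibere.
Apply vowel deletion: nihunweibere → nihunwibere.

nihunwibere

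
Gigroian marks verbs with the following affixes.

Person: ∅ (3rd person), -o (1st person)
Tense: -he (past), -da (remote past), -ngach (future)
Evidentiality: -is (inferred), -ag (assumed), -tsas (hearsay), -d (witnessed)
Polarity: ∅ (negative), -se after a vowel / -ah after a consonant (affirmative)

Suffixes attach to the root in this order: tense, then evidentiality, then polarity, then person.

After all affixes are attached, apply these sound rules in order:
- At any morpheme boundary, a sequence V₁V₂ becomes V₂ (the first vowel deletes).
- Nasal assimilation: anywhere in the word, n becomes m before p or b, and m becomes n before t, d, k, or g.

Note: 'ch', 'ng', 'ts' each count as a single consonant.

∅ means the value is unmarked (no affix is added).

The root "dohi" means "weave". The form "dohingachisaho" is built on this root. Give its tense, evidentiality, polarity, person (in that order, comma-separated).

future, inferred, affirmative, 1st person

Segment: dohi-ngach-is-ah-o.
tense: -ngach → future.
evidentiality: -is → inferred.
polarity: -se/ah → affirmative.
person: -o → 1st person.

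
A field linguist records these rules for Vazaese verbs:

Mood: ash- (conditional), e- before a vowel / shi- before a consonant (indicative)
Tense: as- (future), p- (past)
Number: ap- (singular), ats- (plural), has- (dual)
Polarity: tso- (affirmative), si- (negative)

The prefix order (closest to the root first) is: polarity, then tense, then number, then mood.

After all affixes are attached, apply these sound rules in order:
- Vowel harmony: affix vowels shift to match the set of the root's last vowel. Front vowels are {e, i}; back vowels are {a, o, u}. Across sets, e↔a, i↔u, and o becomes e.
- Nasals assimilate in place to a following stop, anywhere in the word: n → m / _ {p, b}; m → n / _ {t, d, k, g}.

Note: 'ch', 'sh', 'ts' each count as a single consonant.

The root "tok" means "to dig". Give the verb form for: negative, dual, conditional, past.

ashhaspsutok

Attach polarity negative si- → sitok.
Attach tense past p- → psitok.
Attach number dual has- → haspsitok.
Attach mood conditional ash- → ashhaspsitok.
Apply vowel harmony: ashhaspsitok → ashhaspsutok.
Nasal assimilation: no change.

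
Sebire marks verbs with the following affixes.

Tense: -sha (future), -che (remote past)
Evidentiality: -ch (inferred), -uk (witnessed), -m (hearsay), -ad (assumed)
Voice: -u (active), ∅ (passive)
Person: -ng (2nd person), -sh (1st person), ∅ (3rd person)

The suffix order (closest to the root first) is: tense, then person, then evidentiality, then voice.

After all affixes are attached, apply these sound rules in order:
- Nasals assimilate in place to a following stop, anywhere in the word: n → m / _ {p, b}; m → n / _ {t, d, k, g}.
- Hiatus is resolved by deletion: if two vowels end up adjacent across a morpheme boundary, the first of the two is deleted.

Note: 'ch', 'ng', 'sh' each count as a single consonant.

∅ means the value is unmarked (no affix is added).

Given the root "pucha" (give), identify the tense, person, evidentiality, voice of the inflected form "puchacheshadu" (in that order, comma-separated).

remote past, 1st person, assumed, active

Segment: pucha-che-sh-ad-u.
tense: -che → remote past.
person: -sh → 1st person.
evidentiality: -ad → assumed.
voice: -u → active.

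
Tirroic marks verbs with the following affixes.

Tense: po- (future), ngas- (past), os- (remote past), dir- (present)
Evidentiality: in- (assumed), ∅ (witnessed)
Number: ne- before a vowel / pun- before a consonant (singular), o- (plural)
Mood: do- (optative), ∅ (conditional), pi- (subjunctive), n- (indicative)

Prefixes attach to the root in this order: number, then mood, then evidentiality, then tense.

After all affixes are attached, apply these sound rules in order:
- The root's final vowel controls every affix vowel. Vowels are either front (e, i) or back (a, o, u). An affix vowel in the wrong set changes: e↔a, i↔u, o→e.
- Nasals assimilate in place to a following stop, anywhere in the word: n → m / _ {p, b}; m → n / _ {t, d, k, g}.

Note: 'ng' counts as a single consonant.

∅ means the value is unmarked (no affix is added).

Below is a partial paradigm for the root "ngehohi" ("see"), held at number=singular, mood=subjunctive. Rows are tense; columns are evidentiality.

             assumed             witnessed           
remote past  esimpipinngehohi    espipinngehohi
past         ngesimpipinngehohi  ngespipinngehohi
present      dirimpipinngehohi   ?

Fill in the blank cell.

dirpipinngehohi

Attach number singular pun- (before consonant 'ng') → punngehohi.
Attach mood subjunctive pi- → pipunngehohi.
evidentiality = witnessed: zero marking, form stays pipunngehohi.
Attach tense present dir- → dirpipunngehohi.
Apply vowel harmony: dirpipunngehohi → dirpipinngehohi.
Nasal assimilation: no change.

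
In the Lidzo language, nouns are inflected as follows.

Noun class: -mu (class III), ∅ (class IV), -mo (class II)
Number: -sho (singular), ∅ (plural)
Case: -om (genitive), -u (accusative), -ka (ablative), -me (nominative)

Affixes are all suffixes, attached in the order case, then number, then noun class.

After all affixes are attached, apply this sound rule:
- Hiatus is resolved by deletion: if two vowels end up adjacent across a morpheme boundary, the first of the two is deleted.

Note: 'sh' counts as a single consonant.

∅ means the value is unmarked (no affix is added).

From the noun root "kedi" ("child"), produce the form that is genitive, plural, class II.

kedommo

Attach case genitive -om → kediom.
number = plural: zero marking, form stays kediom.
Attach noun class class II -mo → kediommo.
Apply vowel deletion: kediommo → kedommo.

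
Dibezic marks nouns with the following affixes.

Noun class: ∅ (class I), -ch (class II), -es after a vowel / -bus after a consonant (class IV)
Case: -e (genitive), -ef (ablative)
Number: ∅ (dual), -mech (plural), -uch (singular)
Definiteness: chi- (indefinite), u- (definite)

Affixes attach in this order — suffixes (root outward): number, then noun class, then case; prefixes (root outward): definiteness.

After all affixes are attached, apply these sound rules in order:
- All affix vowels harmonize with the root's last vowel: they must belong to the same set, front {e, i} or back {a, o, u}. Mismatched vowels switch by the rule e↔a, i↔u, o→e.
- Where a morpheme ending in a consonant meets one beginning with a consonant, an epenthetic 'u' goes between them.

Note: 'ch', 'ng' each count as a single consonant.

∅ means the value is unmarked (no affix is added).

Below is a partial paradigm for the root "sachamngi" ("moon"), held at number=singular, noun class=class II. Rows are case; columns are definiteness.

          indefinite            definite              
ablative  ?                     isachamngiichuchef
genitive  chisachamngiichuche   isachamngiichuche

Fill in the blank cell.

Attach definiteness indefinite chi- → chisachamngi.
Attach number singular -uch → chisachamngiuch.
Attach noun class class II -ch → chisachamngiuchch.
Attach case ablative -ef → chisachamngiuchchef.
Apply vowel harmony: chisachamngiuchchef → chisachamngiichchef.
Apply epenthesis: chisachamngiichchef → chisachamngiichuchef.

chisachamngiichuchef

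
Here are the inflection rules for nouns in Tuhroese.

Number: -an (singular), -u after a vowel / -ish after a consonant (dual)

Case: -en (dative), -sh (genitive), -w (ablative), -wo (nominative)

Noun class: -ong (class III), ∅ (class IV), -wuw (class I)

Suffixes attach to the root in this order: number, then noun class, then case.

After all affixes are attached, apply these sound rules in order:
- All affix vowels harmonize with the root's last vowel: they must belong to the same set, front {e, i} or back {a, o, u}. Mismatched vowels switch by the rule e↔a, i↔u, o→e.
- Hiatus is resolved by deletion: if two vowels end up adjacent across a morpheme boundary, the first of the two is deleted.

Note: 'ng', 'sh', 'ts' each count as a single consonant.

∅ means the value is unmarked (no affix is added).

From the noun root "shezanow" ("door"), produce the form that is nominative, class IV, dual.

Attach number dual -ish (after consonant 'w') → shezanowish.
noun class = class IV: zero marking, form stays shezanowish.
Attach case nominative -wo → shezanowishwo.
Apply vowel harmony: shezanowishwo → shezanowushwo.
Vowel deletion: no change.

shezanowushwo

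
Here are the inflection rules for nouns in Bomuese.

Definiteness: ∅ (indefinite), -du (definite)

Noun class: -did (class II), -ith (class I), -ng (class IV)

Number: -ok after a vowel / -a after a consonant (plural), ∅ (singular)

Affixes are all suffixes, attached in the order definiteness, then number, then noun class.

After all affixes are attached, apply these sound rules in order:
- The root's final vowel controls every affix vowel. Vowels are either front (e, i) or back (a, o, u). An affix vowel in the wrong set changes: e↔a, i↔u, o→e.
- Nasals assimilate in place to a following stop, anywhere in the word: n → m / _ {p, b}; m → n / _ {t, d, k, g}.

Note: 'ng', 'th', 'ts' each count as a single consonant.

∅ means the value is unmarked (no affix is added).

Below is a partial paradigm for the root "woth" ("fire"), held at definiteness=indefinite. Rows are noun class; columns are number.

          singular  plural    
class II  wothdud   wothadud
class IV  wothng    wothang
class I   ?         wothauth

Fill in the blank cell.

wothuth

definiteness = indefinite: zero marking, form stays woth.
number = singular: zero marking, form stays woth.
Attach noun class class I -ith → wothith.
Apply vowel harmony: wothith → wothuth.
Nasal assimilation: no change.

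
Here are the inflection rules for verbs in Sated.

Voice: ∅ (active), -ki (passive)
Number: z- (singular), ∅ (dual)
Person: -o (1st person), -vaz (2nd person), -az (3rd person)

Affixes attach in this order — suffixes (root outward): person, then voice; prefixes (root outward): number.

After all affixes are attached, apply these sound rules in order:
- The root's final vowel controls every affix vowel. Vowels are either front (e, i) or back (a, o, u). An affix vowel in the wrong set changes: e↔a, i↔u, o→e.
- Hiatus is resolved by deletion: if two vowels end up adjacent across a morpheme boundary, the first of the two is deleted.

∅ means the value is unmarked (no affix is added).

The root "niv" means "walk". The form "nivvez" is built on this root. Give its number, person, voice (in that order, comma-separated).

dual, 2nd person, active

Segment: niv-vaz.
number: ∅ → dual.
person: -vaz → 2nd person.
voice: ∅ → active.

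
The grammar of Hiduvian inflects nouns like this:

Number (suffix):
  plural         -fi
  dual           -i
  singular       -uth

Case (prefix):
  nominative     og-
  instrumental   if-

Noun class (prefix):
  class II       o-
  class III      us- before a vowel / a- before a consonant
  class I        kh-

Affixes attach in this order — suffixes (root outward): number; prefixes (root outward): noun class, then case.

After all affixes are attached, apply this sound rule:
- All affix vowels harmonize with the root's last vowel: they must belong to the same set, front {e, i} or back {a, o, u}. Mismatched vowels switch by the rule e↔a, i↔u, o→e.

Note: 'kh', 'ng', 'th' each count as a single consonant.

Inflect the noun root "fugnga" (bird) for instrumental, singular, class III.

ufafugngauth

Attach number singular -uth → fugngauth.
Attach noun class class III a- (before consonant 'f') → afugngauth.
Attach case instrumental if- → ifafugngauth.
Apply vowel harmony: ifafugngauth → ufafugngauth.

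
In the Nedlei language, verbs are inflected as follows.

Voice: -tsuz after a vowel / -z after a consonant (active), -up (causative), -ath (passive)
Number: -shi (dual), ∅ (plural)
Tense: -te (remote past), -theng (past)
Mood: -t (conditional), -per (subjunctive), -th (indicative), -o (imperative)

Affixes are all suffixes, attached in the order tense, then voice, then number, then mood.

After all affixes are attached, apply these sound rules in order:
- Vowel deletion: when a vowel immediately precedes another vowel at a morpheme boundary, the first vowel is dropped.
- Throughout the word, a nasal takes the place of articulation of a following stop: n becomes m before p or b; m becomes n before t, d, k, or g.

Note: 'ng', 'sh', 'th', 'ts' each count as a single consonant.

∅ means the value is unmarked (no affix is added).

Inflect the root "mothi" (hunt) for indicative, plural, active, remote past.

Attach tense remote past -te → mothite.
Attach voice active -tsuz (after vowel 'e') → mothitetsuz.
number = plural: zero marking, form stays mothitetsuz.
Attach mood indicative -th → mothitetsuzth.
Vowel deletion: no change.
Nasal assimilation: no change.

mothitetsuzth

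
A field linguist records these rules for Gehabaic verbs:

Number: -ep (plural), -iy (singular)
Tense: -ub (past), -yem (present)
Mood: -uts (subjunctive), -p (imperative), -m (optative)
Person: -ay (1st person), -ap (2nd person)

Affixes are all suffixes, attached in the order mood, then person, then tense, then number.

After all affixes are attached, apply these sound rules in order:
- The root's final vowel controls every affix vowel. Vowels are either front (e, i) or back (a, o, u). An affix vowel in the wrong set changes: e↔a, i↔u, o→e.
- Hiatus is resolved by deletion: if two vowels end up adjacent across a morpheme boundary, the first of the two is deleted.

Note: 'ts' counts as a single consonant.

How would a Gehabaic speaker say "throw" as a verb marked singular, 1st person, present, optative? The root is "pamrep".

Attach mood optative -m → pamrepm.
Attach person 1st person -ay → pamrepmay.
Attach tense present -yem → pamrepmayyem.
Attach number singular -iy → pamrepmayyemiy.
Apply vowel harmony: pamrepmayyemiy → pamrepmeyyemiy.
Vowel deletion: no change.

pamrepmeyyemiy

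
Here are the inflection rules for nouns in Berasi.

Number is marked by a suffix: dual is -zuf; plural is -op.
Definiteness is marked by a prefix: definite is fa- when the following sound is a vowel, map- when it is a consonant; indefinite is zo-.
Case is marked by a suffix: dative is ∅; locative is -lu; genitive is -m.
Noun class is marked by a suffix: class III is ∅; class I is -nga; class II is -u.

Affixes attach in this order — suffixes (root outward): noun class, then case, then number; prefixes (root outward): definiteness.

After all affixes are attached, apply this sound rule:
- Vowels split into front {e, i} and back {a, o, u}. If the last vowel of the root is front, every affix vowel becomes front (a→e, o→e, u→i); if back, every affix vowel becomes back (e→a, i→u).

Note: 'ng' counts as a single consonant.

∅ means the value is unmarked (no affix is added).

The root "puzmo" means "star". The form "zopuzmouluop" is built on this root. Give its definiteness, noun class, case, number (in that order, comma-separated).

Segment: zo-puzmo-u-lu-op.
definiteness: zo- → indefinite.
noun class: -u → class II.
case: -lu → locative.
number: -op → plural.

indefinite, class II, locative, plural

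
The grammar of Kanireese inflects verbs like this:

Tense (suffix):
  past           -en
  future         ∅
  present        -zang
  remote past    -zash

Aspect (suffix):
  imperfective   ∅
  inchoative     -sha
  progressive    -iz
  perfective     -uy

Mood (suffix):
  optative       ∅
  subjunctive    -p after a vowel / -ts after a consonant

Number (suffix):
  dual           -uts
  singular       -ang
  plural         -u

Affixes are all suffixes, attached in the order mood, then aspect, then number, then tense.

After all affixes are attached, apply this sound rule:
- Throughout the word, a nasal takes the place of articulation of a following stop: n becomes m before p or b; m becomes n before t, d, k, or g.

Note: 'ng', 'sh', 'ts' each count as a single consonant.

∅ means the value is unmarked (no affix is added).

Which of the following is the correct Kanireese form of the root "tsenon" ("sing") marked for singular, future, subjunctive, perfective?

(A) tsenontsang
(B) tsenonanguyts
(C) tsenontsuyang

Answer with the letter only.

Attach mood subjunctive -ts (after consonant 'n') → tsenonts.
Attach aspect perfective -uy → tsenontsuy.
Attach number singular -ang → tsenontsuyang.
tense = future: zero marking, form stays tsenontsuyang.
Nasal assimilation: no change.
So the correct form is tsenontsuyang, option (C).
(B) tsenonanguyts is wrong: it has the affixes in the wrong order.
(A) tsenontsang is wrong: it uses imperfective instead of perfective for aspect.

C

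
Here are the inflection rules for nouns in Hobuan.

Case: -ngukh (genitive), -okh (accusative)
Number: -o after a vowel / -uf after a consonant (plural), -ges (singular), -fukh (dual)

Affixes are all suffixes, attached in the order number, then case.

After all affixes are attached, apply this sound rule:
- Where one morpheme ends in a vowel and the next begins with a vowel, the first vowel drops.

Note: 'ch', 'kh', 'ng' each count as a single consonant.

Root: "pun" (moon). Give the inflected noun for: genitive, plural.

punufngukh

Attach number plural -uf (after consonant 'n') → punuf.
Attach case genitive -ngukh → punufngukh.
Vowel deletion: no change.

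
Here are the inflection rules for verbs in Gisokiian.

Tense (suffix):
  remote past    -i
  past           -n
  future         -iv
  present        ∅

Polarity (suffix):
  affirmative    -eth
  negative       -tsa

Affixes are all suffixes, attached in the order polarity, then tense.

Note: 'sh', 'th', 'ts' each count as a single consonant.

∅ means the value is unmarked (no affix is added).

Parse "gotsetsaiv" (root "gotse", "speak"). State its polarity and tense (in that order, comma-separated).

Segment: gotse-tsa-iv.
polarity: -tsa → negative.
tense: -iv → future.

negative, future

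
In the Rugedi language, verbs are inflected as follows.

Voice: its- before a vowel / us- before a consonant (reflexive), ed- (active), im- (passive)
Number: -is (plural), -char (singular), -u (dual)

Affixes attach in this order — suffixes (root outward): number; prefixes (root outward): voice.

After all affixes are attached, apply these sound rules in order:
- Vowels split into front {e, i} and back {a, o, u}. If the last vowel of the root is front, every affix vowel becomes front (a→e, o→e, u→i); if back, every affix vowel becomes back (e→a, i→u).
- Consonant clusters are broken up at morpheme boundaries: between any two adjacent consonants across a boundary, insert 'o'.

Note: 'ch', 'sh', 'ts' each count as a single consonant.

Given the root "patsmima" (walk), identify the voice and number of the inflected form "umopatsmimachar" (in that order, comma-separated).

Segment: im-patsmima-char.
voice: im- → passive.
number: -char → singular.

passive, singular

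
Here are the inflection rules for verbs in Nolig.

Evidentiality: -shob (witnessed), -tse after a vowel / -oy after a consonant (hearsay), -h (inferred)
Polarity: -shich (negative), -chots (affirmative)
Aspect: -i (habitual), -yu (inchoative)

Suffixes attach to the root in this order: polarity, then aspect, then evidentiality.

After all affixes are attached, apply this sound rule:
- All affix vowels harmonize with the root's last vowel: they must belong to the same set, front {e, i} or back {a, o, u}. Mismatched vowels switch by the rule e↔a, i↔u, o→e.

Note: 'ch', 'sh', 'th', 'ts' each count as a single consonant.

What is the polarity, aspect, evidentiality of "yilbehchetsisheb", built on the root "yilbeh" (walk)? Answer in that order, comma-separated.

Segment: yilbeh-chots-i-shob.
polarity: -chots → affirmative.
aspect: -i → habitual.
evidentiality: -shob → witnessed.

affirmative, habitual, witnessed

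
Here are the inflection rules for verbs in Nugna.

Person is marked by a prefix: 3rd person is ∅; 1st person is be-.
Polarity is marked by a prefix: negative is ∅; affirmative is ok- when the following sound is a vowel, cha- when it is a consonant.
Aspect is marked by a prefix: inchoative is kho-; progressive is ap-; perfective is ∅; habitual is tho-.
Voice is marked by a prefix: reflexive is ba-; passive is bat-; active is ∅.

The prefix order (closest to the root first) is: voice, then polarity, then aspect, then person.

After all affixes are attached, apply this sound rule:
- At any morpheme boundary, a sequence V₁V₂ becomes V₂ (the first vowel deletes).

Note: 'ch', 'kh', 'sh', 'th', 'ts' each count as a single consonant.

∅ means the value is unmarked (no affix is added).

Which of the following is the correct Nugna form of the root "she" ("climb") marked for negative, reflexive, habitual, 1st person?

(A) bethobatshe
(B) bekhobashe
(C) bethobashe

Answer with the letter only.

Attach voice reflexive ba- → bashe.
polarity = negative: zero marking, form stays bashe.
Attach aspect habitual tho- → thobashe.
Attach person 1st person be- → bethobashe.
Vowel deletion: no change.
So the correct form is bethobashe, option (C).
(A) bethobatshe is wrong: it uses passive instead of reflexive for voice.
(B) bekhobashe is wrong: it uses inchoative instead of habitual for aspect.

C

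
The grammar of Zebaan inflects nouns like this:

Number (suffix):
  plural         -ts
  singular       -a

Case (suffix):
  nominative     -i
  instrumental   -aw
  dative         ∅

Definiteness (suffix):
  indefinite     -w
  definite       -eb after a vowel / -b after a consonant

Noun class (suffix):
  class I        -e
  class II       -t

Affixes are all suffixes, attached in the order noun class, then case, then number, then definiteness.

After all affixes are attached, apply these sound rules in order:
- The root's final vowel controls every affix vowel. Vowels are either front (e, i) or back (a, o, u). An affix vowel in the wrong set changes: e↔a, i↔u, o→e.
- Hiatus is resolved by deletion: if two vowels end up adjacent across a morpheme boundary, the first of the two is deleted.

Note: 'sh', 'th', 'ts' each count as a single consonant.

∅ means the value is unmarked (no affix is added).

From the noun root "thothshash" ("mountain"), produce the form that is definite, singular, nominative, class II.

Attach noun class class II -t → thothshasht.
Attach case nominative -i → thothshashti.
Attach number singular -a → thothshashtia.
Attach definiteness definite -eb (after vowel 'a') → thothshashtiaeb.
Apply vowel harmony: thothshashtiaeb → thothshashtuaab.
Apply vowel deletion: thothshashtuaab → thothshashtab.

thothshashtab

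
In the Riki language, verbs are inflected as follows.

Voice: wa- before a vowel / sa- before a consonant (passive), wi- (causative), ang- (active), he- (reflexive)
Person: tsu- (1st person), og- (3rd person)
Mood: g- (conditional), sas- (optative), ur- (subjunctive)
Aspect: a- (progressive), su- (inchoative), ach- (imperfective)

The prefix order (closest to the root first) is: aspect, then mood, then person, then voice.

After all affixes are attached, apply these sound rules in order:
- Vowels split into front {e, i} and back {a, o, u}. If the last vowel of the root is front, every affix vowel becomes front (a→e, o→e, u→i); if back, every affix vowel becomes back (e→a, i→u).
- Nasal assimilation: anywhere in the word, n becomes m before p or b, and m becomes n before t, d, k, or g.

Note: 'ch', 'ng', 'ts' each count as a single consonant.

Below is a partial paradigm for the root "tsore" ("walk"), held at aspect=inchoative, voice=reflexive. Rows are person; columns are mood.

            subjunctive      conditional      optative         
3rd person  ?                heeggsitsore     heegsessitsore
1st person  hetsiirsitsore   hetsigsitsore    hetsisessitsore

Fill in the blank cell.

Attach aspect inchoative su- → sutsore.
Attach mood subjunctive ur- → ursutsore.
Attach person 3rd person og- → ogursutsore.
Attach voice reflexive he- → heogursutsore.
Apply vowel harmony: heogursutsore → heegirsitsore.
Nasal assimilation: no change.

heegirsitsore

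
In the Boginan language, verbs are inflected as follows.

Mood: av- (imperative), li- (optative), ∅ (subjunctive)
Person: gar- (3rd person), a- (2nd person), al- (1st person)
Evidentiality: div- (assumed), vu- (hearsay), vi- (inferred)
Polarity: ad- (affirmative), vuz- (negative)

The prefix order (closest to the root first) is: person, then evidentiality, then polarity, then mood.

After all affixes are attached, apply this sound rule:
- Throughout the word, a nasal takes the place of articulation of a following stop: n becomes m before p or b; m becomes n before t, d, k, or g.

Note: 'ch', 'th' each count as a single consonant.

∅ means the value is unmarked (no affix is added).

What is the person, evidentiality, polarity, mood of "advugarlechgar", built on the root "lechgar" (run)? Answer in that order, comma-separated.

3rd person, hearsay, affirmative, subjunctive

Segment: ad-vu-gar-lechgar.
person: gar- → 3rd person.
evidentiality: vu- → hearsay.
polarity: ad- → affirmative.
mood: ∅ → subjunctive.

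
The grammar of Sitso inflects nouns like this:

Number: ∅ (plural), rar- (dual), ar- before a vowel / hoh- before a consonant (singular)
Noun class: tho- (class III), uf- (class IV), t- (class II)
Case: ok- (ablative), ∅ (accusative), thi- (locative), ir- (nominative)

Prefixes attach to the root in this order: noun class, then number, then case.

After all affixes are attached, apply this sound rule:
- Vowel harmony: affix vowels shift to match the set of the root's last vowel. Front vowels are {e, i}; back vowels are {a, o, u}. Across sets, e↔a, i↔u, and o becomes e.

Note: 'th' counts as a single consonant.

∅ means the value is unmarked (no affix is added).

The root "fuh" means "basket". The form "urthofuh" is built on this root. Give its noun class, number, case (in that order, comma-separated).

Segment: ir-tho-fuh.
noun class: tho- → class III.
number: ∅ → plural.
case: ir- → nominative.

class III, plural, nominative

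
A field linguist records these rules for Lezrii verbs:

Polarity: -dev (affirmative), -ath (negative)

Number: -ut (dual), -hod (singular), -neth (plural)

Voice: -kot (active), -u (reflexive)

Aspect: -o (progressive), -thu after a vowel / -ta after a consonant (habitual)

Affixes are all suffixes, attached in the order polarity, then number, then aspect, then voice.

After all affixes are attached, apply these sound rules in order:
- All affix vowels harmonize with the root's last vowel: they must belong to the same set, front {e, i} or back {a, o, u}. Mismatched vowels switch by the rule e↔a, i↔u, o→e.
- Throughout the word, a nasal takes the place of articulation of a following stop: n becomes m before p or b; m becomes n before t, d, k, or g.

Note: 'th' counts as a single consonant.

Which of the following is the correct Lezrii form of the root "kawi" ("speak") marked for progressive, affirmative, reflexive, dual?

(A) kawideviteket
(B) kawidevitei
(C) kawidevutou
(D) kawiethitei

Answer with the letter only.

Attach polarity affirmative -dev → kawidev.
Attach number dual -ut → kawidevut.
Attach aspect progressive -o → kawidevuto.
Attach voice reflexive -u → kawidevutou.
Apply vowel harmony: kawidevutou → kawidevitei.
Nasal assimilation: no change.
So the correct form is kawidevitei, option (B).
(A) kawideviteket is wrong: it uses active instead of reflexive for voice.
(C) kawidevutou is wrong: it fails to apply the sound rule(s).
(D) kawiethitei is wrong: it uses negative instead of affirmative for polarity.

B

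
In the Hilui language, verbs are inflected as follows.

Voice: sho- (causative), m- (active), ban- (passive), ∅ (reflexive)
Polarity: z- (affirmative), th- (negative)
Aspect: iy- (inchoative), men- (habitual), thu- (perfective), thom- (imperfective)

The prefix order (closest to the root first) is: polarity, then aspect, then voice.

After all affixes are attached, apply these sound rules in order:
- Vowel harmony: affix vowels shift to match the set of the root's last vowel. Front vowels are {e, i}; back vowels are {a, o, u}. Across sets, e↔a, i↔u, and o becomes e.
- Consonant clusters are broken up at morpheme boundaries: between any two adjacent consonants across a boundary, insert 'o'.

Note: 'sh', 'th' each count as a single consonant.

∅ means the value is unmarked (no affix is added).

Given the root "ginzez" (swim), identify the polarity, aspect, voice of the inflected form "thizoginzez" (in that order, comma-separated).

Segment: thu-z-ginzez.
polarity: z- → affirmative.
aspect: thu- → perfective.
voice: ∅ → reflexive.

affirmative, perfective, reflexive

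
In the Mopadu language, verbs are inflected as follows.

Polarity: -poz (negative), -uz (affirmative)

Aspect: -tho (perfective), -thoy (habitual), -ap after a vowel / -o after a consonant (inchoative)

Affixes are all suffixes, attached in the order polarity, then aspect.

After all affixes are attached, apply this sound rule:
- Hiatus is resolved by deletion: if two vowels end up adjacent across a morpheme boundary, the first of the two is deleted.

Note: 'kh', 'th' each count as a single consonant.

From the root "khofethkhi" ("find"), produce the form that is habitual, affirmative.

khofethkhuzthoy

Attach polarity affirmative -uz → khofethkhiuz.
Attach aspect habitual -thoy → khofethkhiuzthoy.
Apply vowel deletion: khofethkhiuzthoy → khofethkhuzthoy.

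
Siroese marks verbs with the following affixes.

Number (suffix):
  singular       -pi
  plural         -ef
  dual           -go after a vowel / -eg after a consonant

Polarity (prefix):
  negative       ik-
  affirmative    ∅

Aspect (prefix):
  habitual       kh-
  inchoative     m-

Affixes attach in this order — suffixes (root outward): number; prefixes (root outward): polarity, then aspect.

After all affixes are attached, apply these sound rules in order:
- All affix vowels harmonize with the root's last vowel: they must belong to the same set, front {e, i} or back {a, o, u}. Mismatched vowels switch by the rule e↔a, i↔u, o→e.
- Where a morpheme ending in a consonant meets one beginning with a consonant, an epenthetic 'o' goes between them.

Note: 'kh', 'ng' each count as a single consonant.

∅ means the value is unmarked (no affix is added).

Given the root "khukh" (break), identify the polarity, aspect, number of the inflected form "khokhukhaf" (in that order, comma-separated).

Segment: kh-khukh-ef.
polarity: ∅ → affirmative.
aspect: kh- → habitual.
number: -ef → plural.

affirmative, habitual, plural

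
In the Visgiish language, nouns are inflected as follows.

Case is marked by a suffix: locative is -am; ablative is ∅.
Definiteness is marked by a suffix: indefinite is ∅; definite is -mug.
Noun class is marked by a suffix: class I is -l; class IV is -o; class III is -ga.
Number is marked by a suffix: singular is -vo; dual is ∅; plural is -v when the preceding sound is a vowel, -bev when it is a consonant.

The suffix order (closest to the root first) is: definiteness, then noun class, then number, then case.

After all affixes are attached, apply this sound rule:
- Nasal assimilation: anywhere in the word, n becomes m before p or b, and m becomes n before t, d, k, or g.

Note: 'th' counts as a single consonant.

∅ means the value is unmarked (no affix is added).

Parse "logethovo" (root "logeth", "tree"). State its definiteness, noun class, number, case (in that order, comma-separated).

Segment: logeth-o-vo.
definiteness: ∅ → indefinite.
noun class: -o → class IV.
number: -vo → singular.
case: ∅ → ablative.

indefinite, class IV, singular, ablative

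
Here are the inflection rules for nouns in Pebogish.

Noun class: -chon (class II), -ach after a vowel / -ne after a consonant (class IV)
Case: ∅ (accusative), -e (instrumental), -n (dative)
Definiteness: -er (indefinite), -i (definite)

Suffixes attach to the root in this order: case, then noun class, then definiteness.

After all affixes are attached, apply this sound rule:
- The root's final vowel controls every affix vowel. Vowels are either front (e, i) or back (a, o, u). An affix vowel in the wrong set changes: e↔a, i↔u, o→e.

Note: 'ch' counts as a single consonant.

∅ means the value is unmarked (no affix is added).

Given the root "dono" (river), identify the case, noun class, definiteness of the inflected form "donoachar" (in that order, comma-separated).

accusative, class IV, indefinite

Segment: dono-ach-er.
case: ∅ → accusative.
noun class: -ach/ne → class IV.
definiteness: -er → indefinite.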